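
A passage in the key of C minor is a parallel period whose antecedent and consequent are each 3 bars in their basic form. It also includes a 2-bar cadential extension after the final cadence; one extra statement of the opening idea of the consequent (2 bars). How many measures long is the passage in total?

Basic parallel period: 3 + 3 = 6 bars.
6 (basic form) + 2 (cadential extension) + 2 (extra statement) = 10.

10 measures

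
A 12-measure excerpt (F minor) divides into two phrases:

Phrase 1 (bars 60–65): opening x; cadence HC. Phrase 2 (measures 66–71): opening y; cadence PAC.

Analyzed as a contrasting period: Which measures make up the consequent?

measures 66–71

The antecedent is the phrase ending with the weaker cadence (half cadence, phrase 1) and the consequent the one ending more conclusively (perfect authentic cadence, phrase 2); the consequent is measures 66-71.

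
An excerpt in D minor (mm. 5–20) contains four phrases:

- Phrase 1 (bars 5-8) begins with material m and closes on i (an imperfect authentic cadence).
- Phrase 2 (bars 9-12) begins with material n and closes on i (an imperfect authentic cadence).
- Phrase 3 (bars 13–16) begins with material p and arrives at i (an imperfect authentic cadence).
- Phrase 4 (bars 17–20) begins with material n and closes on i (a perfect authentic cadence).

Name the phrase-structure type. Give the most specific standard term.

Four phrases in two halves: the first half (mm. 5-12) ends with an imperfect authentic cadence, the second (mm. 13–20) with a perfect authentic cadence — a large antecedent–consequent pair, i.e. a double period.
Phrase 3 begins with different material from phrase 1, making it contrasting.

contrasting double period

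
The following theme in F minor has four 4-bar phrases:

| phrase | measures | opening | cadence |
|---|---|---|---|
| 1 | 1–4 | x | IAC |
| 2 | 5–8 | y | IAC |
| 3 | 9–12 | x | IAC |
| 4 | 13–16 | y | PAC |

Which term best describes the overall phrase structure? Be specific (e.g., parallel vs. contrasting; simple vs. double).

Four phrases in two halves: the first half (bars 1–8) ends with an imperfect authentic cadence, the second (mm. 9–16) with a perfect authentic cadence — a large antecedent–consequent pair, i.e. a double period.
Phrase 3 begins with the same material as phrase 1, making it parallel.

parallel double period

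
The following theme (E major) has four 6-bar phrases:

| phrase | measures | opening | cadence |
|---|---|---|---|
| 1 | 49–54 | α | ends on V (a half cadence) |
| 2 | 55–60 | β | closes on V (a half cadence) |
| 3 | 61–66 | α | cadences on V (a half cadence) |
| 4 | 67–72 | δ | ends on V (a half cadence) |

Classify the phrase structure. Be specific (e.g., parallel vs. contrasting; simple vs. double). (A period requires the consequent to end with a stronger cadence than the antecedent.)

Phrase 4 ends with a half cadence, no stronger than phrase 2's half cadence, so the four phrases do not form a double period; nor do phrases 3–4 duplicate 1–2, so it is not a repeated period. With no phrase reaching a conclusive cadence, the passage is a phrase group.

phrase group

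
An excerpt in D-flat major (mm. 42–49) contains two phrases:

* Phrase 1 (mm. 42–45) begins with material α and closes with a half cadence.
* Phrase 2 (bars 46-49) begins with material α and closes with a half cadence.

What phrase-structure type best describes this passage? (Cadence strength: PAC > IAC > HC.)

Both phrases have the same opening (α) and the same cadence (half cadence): the second is a restatement, not a consequent, so this is a repeated phrase rather than a period.

repeated phrase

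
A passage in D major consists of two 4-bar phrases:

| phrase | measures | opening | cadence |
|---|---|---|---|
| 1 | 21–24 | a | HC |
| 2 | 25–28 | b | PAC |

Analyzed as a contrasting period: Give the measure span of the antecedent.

measures 21–24

The antecedent is the phrase ending with the weaker cadence (half cadence, phrase 1) and the consequent the one ending more conclusively (perfect authentic cadence, phrase 2); the antecedent is mm. 21–24.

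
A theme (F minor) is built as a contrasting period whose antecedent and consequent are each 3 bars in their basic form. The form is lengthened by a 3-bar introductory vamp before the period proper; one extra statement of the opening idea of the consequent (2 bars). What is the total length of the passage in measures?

11 measures

Basic contrasting period: 3 + 3 = 6 bars.
6 (basic form) + 3 (introduction) + 2 (extra statement) = 11.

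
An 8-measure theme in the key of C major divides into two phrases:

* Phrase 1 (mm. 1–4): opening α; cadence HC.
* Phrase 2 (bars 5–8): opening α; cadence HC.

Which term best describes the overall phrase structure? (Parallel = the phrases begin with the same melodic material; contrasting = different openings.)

repeated phrase

Both phrases have the same opening (α) and the same cadence (half cadence): the second is a restatement, not a consequent, so this is a repeated phrase rather than a period.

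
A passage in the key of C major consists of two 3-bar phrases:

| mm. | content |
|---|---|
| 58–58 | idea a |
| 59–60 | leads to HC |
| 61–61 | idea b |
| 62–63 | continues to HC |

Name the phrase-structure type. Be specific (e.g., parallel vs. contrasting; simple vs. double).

phrase group

The second phrase closes with a half cadence, which is not stronger than the first phrase's half cadence; without a weak→strong cadential pair there is no antecedent–consequent relationship, so this is a phrase group rather than a period.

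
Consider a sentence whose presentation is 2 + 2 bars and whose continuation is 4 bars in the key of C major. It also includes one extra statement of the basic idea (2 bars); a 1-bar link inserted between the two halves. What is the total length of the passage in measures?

Basic sentence: 2 + 2 + 4 = 8 bars.
8 (basic form) + 2 (extra statement) + 1 (link) = 11.

11 measures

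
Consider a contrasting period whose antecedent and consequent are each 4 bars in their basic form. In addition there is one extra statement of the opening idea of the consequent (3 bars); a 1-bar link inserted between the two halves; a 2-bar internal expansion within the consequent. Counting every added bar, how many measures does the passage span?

Basic contrasting period: 4 + 4 = 8 bars.
8 (basic form) + 3 (extra statement) + 1 (link) + 2 (internal expansion) = 14.

14 measures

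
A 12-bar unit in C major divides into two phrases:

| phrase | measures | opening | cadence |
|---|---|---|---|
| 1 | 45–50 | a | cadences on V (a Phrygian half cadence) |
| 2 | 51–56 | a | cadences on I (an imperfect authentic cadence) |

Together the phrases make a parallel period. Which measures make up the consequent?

The phrase ending with the weaker cadence (Phrygian half cadence) is the antecedent; the one ending more conclusively (imperfect authentic cadence) is the consequent. The consequent is measures 51–56.

measures 51–56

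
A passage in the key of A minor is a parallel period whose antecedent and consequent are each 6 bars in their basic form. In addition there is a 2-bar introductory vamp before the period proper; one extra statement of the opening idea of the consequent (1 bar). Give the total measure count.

Basic parallel period: 6 + 6 = 12 bars.
12 (basic form) + 2 (introduction) + 1 (extra statement) = 15.

15 measures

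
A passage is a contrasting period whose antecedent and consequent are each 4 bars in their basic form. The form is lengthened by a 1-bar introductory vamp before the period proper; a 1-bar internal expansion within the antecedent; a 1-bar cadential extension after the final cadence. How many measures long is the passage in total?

11 measures

Basic contrasting period: 4 + 4 = 8 bars.
8 (basic form) + 1 (introduction) + 1 (internal expansion) + 1 (cadential extension) = 11.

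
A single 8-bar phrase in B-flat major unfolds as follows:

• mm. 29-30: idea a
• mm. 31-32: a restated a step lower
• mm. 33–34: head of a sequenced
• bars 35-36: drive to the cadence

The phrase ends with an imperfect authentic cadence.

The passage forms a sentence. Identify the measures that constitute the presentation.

measures 29–32

The presentation of a sentence is the basic idea (mm. 29–30) plus its repetition (bars 31-32); the presentation is therefore bars 29-32.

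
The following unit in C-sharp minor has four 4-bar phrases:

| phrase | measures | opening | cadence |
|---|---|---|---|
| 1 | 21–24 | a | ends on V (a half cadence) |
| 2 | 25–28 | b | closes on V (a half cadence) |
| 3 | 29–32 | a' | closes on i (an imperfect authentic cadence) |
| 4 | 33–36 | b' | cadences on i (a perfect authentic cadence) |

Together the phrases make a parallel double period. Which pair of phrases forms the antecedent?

In a double period the first pair of phrases (ending half cadence) is the large antecedent and the second pair (ending perfect authentic cadence) is the large consequent; the antecedent is phrases 1 and 2.

phrases 1 and 2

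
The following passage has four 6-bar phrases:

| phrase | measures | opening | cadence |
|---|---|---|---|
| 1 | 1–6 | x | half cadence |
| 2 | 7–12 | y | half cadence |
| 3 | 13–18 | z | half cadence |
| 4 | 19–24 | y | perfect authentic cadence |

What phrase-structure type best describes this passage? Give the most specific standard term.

contrasting double period

Four phrases in two halves: the first half (bars 1–12) ends with a half cadence, the second (mm. 13–24) with a perfect authentic cadence — a large antecedent–consequent pair, i.e. a double period.
Phrase 3 begins with different material from phrase 1, making it contrasting.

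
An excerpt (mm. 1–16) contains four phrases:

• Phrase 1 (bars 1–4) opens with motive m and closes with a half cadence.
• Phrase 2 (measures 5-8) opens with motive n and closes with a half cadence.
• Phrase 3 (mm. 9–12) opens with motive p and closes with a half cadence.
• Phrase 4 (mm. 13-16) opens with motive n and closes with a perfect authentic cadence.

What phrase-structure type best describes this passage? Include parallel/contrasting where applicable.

contrasting double period

Four phrases in two halves: the first half (mm. 1–8) ends with a half cadence, the second (mm. 9-16) with a perfect authentic cadence — a large antecedent–consequent pair, i.e. a double period.
Phrase 3 begins with different material from phrase 1, making it contrasting.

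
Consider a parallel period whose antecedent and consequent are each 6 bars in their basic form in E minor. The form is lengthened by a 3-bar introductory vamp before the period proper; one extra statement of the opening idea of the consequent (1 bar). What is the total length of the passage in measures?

16 measures

Basic parallel period: 6 + 6 = 12 bars.
12 (basic form) + 3 (introduction) + 1 (extra statement) = 16.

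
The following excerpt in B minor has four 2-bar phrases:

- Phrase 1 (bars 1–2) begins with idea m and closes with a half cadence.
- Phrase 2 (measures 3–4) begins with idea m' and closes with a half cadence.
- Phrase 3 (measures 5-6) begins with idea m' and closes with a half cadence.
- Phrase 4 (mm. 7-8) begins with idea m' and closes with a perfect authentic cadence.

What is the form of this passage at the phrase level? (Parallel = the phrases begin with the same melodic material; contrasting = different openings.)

Four phrases in two halves: the first half (measures 1–4) ends with a half cadence, the second (mm. 5-8) with a perfect authentic cadence — a large antecedent–consequent pair, i.e. a double period.
Phrase 3 begins with the same material as phrase 1, making it parallel.

parallel double period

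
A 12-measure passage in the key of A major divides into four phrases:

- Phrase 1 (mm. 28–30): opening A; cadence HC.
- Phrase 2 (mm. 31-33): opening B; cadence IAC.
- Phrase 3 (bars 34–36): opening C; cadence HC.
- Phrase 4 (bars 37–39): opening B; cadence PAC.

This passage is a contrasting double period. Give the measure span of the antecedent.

In a double period the four phrases pair into a large antecedent (phrases 1–2, ending imperfect authentic cadence) and a large consequent (phrases 3–4, ending perfect authentic cadence). The antecedent spans mm. 28-33.

measures 28–33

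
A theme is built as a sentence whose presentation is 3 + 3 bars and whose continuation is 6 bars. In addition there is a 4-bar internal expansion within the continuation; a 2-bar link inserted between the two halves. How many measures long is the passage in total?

18 measures

Basic sentence: 3 + 3 + 6 = 12 bars.
12 (basic form) + 4 (internal expansion) + 2 (link) = 18.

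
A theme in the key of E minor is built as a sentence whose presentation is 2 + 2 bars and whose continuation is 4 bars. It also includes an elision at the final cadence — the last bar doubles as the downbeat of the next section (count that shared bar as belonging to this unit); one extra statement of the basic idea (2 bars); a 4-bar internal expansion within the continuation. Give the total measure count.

14 measures

Basic sentence: 2 + 2 + 4 = 8 bars.
8 (basic form) + 2 (extra statement) + 4 (internal expansion) = 14.
The elision shares a bar with the next section but does not change this unit's count.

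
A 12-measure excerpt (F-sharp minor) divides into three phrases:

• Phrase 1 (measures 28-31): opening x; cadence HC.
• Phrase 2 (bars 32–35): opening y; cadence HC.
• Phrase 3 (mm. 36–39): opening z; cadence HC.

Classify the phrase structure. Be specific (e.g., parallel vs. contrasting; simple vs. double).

phrase group

The final phrase closes with a half cadence, which is not stronger than the preceding half cadence; the 3 phrases lack an overall antecedent–consequent design and so form a phrase group.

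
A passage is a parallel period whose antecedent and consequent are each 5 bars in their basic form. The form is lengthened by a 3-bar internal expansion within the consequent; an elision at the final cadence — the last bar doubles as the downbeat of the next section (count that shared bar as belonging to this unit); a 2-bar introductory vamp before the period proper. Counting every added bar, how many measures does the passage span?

15 measures

Basic parallel period: 5 + 5 = 10 bars.
10 (basic form) + 3 (internal expansion) + 2 (introduction) = 15.
The elision shares a bar with the next section but does not change this unit's count.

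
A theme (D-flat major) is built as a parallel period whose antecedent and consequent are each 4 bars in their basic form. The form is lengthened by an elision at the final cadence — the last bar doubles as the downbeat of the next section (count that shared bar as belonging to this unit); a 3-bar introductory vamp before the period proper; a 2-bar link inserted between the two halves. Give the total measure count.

13 measures

Basic parallel period: 4 + 4 = 8 bars.
8 (basic form) + 3 (introduction) + 2 (link) = 13.
The elision shares a bar with the next section but does not change this unit's count.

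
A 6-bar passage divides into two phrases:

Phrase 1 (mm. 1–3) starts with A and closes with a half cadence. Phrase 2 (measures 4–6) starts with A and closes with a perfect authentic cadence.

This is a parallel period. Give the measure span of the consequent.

The phrase ending with the weaker cadence (half cadence) is the antecedent; the one ending more conclusively (perfect authentic cadence) is the consequent. The consequent is measures 4–6.

measures 4–6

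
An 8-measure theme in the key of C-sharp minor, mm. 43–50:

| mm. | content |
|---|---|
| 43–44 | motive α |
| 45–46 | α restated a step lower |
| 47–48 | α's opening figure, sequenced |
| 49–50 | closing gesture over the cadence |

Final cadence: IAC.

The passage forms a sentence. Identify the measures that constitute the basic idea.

The presentation of a sentence is the basic idea (bars 43-44) plus its repetition (bars 45-46); the basic idea is therefore mm. 43–44.

measures 43–44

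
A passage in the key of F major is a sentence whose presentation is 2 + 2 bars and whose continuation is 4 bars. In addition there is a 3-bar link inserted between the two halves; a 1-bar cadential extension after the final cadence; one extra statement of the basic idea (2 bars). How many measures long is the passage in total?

Basic sentence: 2 + 2 + 4 = 8 bars.
8 (basic form) + 3 (link) + 1 (cadential extension) + 2 (extra statement) = 14.

14 measures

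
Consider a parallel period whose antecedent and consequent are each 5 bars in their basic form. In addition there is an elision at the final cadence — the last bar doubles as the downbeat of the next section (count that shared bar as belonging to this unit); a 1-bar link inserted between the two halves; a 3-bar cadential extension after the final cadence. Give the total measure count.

14 measures

Basic parallel period: 5 + 5 = 10 bars.
10 (basic form) + 1 (link) + 3 (cadential extension) = 14.
The elision shares a bar with the next section but does not change this unit's count.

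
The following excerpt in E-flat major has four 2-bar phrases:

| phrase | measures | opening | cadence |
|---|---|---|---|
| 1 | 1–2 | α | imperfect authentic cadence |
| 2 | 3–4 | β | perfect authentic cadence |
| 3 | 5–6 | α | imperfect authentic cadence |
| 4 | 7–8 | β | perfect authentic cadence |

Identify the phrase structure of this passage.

repeated period

The cadence pattern IAC–PAC–IAC–PAC is weak–strong twice, and phrases 3–4 restate phrases 1–2: a period heard twice, not a double period (which would end weakly at phrase 2).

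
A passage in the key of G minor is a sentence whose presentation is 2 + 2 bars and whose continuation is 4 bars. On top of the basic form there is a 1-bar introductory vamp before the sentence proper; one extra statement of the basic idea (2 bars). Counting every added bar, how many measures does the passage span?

11 measures

Basic sentence: 2 + 2 + 4 = 8 bars.
8 (basic form) + 1 (introduction) + 2 (extra statement) = 11.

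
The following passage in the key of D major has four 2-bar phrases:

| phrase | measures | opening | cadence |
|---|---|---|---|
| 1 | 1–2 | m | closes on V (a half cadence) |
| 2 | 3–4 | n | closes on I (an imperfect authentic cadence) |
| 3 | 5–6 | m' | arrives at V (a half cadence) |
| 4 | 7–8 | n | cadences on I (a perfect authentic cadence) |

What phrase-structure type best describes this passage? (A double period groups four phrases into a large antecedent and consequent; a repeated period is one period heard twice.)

Four phrases in two halves: the first half (bars 1-4) ends with an imperfect authentic cadence, the second (bars 5–8) with a perfect authentic cadence — a large antecedent–consequent pair, i.e. a double period.
Phrase 3 begins with the same material as phrase 1, making it parallel.

parallel double period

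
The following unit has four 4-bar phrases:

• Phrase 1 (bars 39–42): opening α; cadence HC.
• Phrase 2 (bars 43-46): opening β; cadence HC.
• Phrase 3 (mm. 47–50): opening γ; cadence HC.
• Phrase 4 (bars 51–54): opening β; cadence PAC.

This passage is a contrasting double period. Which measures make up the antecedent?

measures 39–46

In a double period the four phrases pair into a large antecedent (phrases 1–2, ending half cadence) and a large consequent (phrases 3–4, ending perfect authentic cadence). The antecedent spans mm. 39-46.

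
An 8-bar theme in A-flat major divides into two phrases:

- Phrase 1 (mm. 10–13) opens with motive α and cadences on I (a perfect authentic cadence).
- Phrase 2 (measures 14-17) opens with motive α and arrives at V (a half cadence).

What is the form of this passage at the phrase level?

The second phrase closes with a half cadence, which is not stronger than the first phrase's perfect authentic cadence; without a weak→strong cadential pair there is no antecedent–consequent relationship, so this is a phrase group rather than a period.

phrase group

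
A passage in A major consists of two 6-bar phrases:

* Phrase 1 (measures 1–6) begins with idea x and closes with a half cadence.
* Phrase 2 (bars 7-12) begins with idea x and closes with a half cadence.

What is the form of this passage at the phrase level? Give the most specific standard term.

repeated phrase

Both phrases have the same opening (x) and the same cadence (half cadence): the second is a restatement, not a consequent, so this is a repeated phrase rather than a period.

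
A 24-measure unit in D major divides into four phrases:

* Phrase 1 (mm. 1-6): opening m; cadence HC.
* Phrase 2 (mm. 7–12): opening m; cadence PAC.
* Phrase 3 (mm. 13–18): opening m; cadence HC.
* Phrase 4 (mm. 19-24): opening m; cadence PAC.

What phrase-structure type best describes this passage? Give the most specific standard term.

The cadence pattern HC–PAC–HC–PAC is weak–strong twice, and phrases 3–4 restate phrases 1–2: a period heard twice, not a double period (which would end weakly at phrase 2).

repeated period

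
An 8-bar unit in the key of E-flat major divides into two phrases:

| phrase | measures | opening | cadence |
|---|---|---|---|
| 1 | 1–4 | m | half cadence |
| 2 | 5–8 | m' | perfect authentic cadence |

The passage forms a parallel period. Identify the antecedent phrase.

phrase 1

The phrase ending with the weaker cadence (half cadence) is the antecedent; the one ending more conclusively (perfect authentic cadence) is the consequent. The antecedent is phrase 1.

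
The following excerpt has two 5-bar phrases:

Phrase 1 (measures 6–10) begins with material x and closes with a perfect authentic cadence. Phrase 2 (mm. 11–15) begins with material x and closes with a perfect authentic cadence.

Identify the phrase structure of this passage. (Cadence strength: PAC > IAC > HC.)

Both phrases have the same opening (x) and the same cadence (perfect authentic cadence): the second is a restatement, not a consequent, so this is a repeated phrase rather than a period.

repeated phrase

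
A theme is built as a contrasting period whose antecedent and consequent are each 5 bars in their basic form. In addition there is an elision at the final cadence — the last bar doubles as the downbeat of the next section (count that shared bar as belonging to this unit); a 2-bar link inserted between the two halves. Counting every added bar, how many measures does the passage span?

12 measures

Basic contrasting period: 5 + 5 = 10 bars.
10 (basic form) + 2 (link) = 12.
The elision shares a bar with the next section but does not change this unit's count.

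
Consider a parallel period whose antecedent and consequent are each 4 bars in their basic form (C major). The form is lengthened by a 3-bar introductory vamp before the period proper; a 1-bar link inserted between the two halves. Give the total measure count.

12 measures

Basic parallel period: 4 + 4 = 8 bars.
8 (basic form) + 3 (introduction) + 1 (link) = 12.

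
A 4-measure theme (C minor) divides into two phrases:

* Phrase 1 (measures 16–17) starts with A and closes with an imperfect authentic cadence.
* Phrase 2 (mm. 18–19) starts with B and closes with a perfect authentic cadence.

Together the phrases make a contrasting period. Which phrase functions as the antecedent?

phrase 1

The phrase ending with the weaker cadence (imperfect authentic cadence) is the antecedent; the one ending more conclusively (perfect authentic cadence) is the consequent. The antecedent is phrase 1.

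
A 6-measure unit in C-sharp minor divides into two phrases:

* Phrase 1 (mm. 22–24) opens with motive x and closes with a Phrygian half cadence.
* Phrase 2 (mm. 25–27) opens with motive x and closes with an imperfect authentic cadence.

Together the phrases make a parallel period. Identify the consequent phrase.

phrase 2

The phrase ending with the weaker cadence (Phrygian half cadence) is the antecedent; the one ending more conclusively (imperfect authentic cadence) is the consequent. The consequent is phrase 2.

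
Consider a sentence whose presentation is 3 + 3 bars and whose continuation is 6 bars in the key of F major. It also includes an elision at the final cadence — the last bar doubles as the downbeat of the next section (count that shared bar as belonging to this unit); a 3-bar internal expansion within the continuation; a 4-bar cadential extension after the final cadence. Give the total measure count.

19 measures

Basic sentence: 3 + 3 + 6 = 12 bars.
12 (basic form) + 3 (internal expansion) + 4 (cadential extension) = 19.
The elision shares a bar with the next section but does not change this unit's count.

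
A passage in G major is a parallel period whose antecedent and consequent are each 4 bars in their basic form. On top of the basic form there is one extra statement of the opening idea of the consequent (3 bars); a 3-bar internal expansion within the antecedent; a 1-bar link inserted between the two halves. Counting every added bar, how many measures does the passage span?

15 measures

Basic parallel period: 4 + 4 = 8 bars.
8 (basic form) + 3 (extra statement) + 3 (internal expansion) + 1 (link) = 15.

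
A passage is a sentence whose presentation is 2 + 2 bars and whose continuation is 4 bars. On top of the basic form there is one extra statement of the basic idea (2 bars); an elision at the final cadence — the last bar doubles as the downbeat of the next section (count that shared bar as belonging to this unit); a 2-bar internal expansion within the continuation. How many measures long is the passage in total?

12 measures

Basic sentence: 2 + 2 + 4 = 8 bars.
8 (basic form) + 2 (extra statement) + 2 (internal expansion) = 12.
The elision shares a bar with the next section but does not change this unit's count.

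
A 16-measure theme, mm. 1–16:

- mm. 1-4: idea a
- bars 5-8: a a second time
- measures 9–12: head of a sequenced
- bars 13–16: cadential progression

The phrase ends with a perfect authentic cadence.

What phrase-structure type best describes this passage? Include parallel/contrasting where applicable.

sentence

Basic idea (measures 1–4) + its repetition (mm. 5-8) form the presentation; fragmentation and cadence (mm. 9–16) form the continuation — the 16-bar whole is a sentence.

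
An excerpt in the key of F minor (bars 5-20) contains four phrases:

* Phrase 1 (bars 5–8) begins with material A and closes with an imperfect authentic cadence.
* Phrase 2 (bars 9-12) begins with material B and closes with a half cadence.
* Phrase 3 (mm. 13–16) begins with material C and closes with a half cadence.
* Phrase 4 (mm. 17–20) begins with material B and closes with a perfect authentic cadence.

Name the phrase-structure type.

contrasting double period

Four phrases in two halves: the first half (mm. 5-12) ends with a half cadence, the second (measures 13–20) with a perfect authentic cadence — a large antecedent–consequent pair, i.e. a double period.
Phrase 3 begins with different material from phrase 1, making it contrasting.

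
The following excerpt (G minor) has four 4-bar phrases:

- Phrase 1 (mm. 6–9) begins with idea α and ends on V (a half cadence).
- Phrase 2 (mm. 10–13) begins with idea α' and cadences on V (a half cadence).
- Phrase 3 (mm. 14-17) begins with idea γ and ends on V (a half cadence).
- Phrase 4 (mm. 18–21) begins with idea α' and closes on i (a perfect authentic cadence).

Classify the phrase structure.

contrasting double period

Four phrases in two halves: the first half (mm. 6–13) ends with a half cadence, the second (bars 14–21) with a perfect authentic cadence — a large antecedent–consequent pair, i.e. a double period.
Phrase 3 begins with different material from phrase 1, making it contrasting.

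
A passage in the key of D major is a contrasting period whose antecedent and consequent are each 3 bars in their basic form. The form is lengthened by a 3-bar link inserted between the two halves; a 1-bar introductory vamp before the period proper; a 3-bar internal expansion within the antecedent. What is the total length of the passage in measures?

13 measures

Basic contrasting period: 3 + 3 = 6 bars.
6 (basic form) + 3 (link) + 1 (introduction) + 3 (internal expansion) = 13.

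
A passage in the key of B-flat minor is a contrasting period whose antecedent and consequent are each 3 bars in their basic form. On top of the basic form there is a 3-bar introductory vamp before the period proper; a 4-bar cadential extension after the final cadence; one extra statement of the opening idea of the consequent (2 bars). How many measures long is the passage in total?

Basic contrasting period: 3 + 3 = 6 bars.
6 (basic form) + 3 (introduction) + 4 (cadential extension) + 2 (extra statement) = 15.

15 measures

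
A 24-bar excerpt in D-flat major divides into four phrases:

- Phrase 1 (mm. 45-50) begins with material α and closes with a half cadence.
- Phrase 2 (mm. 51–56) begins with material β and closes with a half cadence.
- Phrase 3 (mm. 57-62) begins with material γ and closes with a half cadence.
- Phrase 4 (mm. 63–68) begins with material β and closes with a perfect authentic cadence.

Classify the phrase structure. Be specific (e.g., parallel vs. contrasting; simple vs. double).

Four phrases in two halves: the first half (bars 45–56) ends with a half cadence, the second (mm. 57-68) with a perfect authentic cadence — a large antecedent–consequent pair, i.e. a double period.
Phrase 3 begins with different material from phrase 1, making it contrasting.

contrasting double period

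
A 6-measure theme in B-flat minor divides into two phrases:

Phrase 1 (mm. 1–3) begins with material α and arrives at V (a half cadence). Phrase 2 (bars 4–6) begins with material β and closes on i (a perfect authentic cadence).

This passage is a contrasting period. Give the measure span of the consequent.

The antecedent is the phrase ending with the weaker cadence (half cadence, phrase 1) and the consequent the one ending more conclusively (perfect authentic cadence, phrase 2); the consequent is measures 4–6.

measures 4–6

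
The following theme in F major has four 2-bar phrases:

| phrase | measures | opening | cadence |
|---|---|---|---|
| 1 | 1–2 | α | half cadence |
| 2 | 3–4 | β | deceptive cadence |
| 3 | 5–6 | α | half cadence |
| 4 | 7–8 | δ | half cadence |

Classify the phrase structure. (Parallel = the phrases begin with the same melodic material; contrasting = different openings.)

phrase group

Phrase 4 ends with a half cadence, no stronger than phrase 2's deceptive cadence, so the four phrases do not form a double period; nor do phrases 3–4 duplicate 1–2, so it is not a repeated period. With no phrase reaching a conclusive cadence, the passage is a phrase group.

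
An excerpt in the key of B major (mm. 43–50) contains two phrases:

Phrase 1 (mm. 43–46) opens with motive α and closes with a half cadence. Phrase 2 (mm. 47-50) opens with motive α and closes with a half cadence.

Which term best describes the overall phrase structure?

repeated phrase

Both phrases have the same opening (α) and the same cadence (half cadence): the second is a restatement, not a consequent, so this is a repeated phrase rather than a period.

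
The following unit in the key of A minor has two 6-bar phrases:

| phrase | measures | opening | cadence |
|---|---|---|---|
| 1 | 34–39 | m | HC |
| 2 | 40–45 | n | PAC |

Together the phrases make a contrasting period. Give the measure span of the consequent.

The phrase ending with the weaker cadence (half cadence) is the antecedent; the one ending more conclusively (perfect authentic cadence) is the consequent. The consequent is measures 40–45.

measures 40–45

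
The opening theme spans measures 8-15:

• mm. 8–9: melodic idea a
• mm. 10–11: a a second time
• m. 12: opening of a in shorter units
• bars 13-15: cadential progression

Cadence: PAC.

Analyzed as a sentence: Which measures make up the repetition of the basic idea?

The presentation of a sentence is the basic idea (measures 8–9) plus its repetition (bars 10-11); the repetition of the basic idea is therefore mm. 10-11.

measures 10–11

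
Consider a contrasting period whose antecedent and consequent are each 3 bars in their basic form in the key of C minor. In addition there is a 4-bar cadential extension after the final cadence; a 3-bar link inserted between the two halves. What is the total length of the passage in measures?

13 measures

Basic contrasting period: 3 + 3 = 6 bars.
6 (basic form) + 4 (cadential extension) + 3 (link) = 13.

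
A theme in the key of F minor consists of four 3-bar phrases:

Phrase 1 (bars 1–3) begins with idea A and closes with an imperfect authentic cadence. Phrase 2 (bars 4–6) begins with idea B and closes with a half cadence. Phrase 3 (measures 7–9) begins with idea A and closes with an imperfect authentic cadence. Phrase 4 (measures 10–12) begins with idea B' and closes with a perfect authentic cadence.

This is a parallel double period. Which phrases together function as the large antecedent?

phrases 1 and 2

In a double period the first pair of phrases (ending half cadence) is the large antecedent and the second pair (ending perfect authentic cadence) is the large consequent; the antecedent is phrases 1 and 2.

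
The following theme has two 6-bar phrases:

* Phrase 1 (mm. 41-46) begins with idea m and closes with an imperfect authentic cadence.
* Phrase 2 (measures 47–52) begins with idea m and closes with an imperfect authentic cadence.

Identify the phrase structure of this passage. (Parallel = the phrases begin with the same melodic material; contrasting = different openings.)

Both phrases have the same opening (m) and the same cadence (imperfect authentic cadence): the second is a restatement, not a consequent, so this is a repeated phrase rather than a period.

repeated phrase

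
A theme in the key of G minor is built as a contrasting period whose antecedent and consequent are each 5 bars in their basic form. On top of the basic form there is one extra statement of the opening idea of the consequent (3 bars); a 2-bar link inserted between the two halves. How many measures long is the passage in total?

15 measures

Basic contrasting period: 5 + 5 = 10 bars.
10 (basic form) + 3 (extra statement) + 2 (link) = 15.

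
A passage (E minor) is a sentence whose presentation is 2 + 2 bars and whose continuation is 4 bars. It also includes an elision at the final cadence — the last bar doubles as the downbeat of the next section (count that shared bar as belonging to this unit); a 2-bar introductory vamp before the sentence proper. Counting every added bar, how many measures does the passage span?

Basic sentence: 2 + 2 + 4 = 8 bars.
8 (basic form) + 2 (introduction) = 10.
The elision shares a bar with the next section but does not change this unit's count.

10 measures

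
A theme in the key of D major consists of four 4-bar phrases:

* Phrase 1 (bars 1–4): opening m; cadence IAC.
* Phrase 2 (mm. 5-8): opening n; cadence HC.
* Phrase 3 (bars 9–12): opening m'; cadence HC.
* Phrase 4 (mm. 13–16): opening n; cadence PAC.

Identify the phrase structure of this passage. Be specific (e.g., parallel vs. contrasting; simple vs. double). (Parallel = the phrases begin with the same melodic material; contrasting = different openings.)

Four phrases in two halves: the first half (bars 1–8) ends with a half cadence, the second (bars 9–16) with a perfect authentic cadence — a large antecedent–consequent pair, i.e. a double period.
Phrase 3 begins with the same material as phrase 1, making it parallel.

parallel double period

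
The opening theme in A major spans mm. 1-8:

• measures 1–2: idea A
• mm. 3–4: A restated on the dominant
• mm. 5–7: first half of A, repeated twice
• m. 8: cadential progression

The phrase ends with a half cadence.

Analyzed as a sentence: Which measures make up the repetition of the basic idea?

The presentation of a sentence is the basic idea (measures 1-2) plus its repetition (bars 3–4); the repetition of the basic idea is therefore bars 3–4.

measures 3–4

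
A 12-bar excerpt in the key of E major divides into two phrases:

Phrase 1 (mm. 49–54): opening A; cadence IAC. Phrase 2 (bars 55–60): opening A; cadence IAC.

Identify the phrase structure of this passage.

repeated phrase

Both phrases have the same opening (A) and the same cadence (imperfect authentic cadence): the second is a restatement, not a consequent, so this is a repeated phrase rather than a period.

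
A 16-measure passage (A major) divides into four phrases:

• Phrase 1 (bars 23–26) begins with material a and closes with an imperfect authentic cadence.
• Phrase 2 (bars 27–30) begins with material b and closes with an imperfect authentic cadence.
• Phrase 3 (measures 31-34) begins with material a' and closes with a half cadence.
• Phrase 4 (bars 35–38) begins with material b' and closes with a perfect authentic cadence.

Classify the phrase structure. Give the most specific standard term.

parallel double period

Four phrases in two halves: the first half (measures 23–30) ends with an imperfect authentic cadence, the second (bars 31–38) with a perfect authentic cadence — a large antecedent–consequent pair, i.e. a double period.
Phrase 3 begins with the same material as phrase 1, making it parallel.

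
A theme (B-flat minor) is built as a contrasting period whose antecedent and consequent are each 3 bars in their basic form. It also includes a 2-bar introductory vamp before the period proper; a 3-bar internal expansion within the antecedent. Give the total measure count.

Basic contrasting period: 3 + 3 = 6 bars.
6 (basic form) + 2 (introduction) + 3 (internal expansion) = 11.

11 measures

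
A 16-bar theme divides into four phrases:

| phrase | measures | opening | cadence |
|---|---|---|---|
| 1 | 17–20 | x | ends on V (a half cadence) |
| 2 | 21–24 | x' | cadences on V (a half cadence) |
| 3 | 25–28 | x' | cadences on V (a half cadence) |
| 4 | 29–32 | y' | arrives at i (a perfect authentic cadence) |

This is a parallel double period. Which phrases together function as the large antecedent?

In a double period the first pair of phrases (ending half cadence) is the large antecedent and the second pair (ending perfect authentic cadence) is the large consequent; the antecedent is phrases 1 and 2.

phrases 1 and 2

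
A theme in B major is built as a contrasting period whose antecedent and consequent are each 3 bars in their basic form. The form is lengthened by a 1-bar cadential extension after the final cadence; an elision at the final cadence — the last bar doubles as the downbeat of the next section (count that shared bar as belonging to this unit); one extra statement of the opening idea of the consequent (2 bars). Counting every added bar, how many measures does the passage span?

Basic contrasting period: 3 + 3 = 6 bars.
6 (basic form) + 1 (cadential extension) + 2 (extra statement) = 9.
The elision shares a bar with the next section but does not change this unit's count.

9 measures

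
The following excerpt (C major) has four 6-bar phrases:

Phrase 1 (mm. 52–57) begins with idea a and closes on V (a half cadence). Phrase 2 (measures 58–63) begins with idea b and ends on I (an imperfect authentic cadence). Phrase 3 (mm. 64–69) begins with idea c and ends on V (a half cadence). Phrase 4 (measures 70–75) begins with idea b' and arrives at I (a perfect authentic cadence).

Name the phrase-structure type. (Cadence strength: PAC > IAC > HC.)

Four phrases in two halves: the first half (mm. 52-63) ends with an imperfect authentic cadence, the second (bars 64-75) with a perfect authentic cadence — a large antecedent–consequent pair, i.e. a double period.
Phrase 3 begins with different material from phrase 1, making it contrasting.

contrasting double period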